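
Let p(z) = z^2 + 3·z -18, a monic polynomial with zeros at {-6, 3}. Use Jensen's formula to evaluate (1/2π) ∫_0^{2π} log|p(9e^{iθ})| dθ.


Zeros: -6, 3; r = 9.
Inside |z| < r: -6, 3. Outside (|z| ≥ r): ∅.
p(0) = -18, so log|p(0)| = log(18) = 2.8904.
Apply Jensen: I(r) = log|p(0)| + Σ_k log(r/|z_k|), summed over zeros inside |z| < r.
  log(r/|z_k|) for z_k = -6: log(9/6) = 0.4055
  log(r/|z_k|) for z_k = 3: log(9/3) = 1.0986
Sum over inside zeros: 1.5041.
I(r) = log|p(0)| + (inside sum) = 2.8904 + 1.5041 = 4.3944.
Closed form (all zeros inside, monic): I(r) = n·log(r) = 2·log(9) = 4.3944. ✓

I(r) ≈ 4.3944.


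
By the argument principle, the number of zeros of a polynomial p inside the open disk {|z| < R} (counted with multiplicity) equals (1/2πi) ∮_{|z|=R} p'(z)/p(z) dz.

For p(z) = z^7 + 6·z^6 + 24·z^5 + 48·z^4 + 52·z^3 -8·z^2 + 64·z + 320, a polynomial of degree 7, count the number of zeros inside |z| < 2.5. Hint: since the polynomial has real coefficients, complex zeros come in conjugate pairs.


The zeros of p are: -2, (-1 + 3i), (-1 - 3i), (-2 + 2i), (-2 - 2i), (1 + 1i), (1 - 1i).
Their magnitudes are: 2, 3.162, 3.162, 2.828, 2.828, 1.414, 1.414.
Zeros with |z| < R = 2.5: -2, (1 + 1i), (1 - 1i).
Count = 3.
By the argument principle, (1/2πi) ∮_{|z|=R} p'(z)/p(z) dz equals exactly this count.

Number of zeros inside |z| < 2.5: 3.


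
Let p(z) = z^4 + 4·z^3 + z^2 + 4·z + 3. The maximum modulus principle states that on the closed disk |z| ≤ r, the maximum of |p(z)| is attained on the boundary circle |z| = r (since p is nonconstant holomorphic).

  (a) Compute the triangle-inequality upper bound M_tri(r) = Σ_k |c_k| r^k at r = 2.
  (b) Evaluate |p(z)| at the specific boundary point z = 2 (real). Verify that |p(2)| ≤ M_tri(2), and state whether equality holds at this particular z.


Coefficients: c_0 = 3, c_1 = 4, c_2 = 1, c_3 = 4, c_4 = 1. Radius r = 2.
Part (a). Triangle bound: M_tri(r) = Σ_k |c_k| r^k
  = |3|·2^0 + |4|·2^1 + |1|·2^2 + |4|·2^3 + |1|·2^4
  = 3 + 8 + 4 + 32 + 16 = 63.
This bounds M(r) := max_{|z|=r} |p(z)| from above; equality holds iff all terms c_k z^k can be made to align in phase at a single z on |z|=r.
Part (b). At z = 2 (real, on the circle |z| = r):
  p(2) = (3)·2^0 + (4)·2^1 + (1)·2^2 + (4)·2^3 + (1)·2^4 = 63.
  |p(2)| = 63.
Since all nonzero coefficients share the same sign, |p(2)| = 63 = M_tri(2); the triangle bound is attained at z = 2, so in fact M(r) = 63.

M_tri(2) = 63; |p(2)| = 63; equality at z=2: yes.


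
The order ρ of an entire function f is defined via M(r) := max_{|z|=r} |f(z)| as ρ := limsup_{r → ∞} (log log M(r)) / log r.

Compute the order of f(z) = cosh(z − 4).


cosh(w) is a linear combination of e^{iw} and e^{−iw} (or e^w, e^{−w} in the hyperbolic case), so |cosh(w)| ≤ e^{|w|}. With w = z − 4, |w| ≤ 1|z| + 4 = 1r + 4 on |z| = r, giving M(r) ≤ e^{1r + 4}, so ρ ≤ 1. On a suitable ray (z = it for sin/cos; z = t for sinh/cosh, t real → ∞), |cosh(z − 4)| grows like e^{1|t|}/2, so ρ ≥ 1. Hence ρ = 1.
Therefore ρ = 1.

Order ρ = 1.


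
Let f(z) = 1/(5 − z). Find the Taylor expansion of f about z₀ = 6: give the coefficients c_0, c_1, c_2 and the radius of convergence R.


Let w = z − z₀, so z = z₀ + w.
Then 5 − z = 5 − (z₀ + w) = (5 − z₀) − w = -1 − w.
f(z) = 1/(-1 − w) = (1/(-1)) · 1/(1 − w/(-1)) = Σ_{n≥0} w^n / (-1)^(n+1).
So c_n = 1/(-1)^(n+1):
  c_0 = 1/(-1)^1 = -1.
  c_1 = 1/(-1)^2 = 1.
  c_2 = 1/(-1)^3 = -1.
The series is valid for |w/d| < 1, i.e. |z − z₀| < |d|.
Radius of convergence: R = |5 − z₀| = |-1| = 1 (distance from z₀ to the singularity z = 5).

c_0 = -1, c_1 = 1, c_2 = -1; R = 1.


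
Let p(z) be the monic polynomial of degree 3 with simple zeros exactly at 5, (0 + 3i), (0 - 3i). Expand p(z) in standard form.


The polynomial is p(z) = ∏_{α ∈ S} (z − α), where S = {5, (0 + 3i), (0 - 3i)}.
Expanding the product yields: p(z) = z^3 -5·z^2 + 9·z -45.
Note conjugate pairs combine to real quadratics: (z − (0+3i))(z − (0−3i)) = z² + 9.
The resulting polynomial has degree 3 and real coefficients as required.

p(z) = z^3 -5·z^2 + 9·z -45.


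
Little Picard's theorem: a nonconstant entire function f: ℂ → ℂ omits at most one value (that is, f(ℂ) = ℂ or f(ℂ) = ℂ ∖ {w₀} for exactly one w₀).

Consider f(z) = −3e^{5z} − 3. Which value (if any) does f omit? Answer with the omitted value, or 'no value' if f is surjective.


Little Picard bounds the complement of f(ℂ) to at most one point.
e^{5z} is never zero on ℂ, so -3·e^{5z} takes every value in ℂ ∖ {0}. Adding -3 shifts the range to ℂ ∖ {-3}. Thus f omits exactly the value -3.

Omitted value: -3.


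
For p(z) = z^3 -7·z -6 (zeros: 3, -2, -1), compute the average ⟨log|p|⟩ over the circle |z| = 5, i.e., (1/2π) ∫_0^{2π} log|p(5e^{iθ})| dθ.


Zeros: -2, -1, 3; r = 5.
Inside |z| < r: -2, -1, 3. Outside (|z| ≥ r): ∅.
p(0) = -6, so log|p(0)| = log(6) = 1.7918.
Apply Jensen: I(r) = log|p(0)| + Σ_k log(r/|z_k|), summed over zeros inside |z| < r.
  log(r/|z_k|) for z_k = 3: log(5/3) = 0.5108
  log(r/|z_k|) for z_k = -2: log(5/2) = 0.9163
  log(r/|z_k|) for z_k = -1: log(5/1) = 1.6094
Sum over inside zeros: 3.0366.
I(r) = log|p(0)| + (inside sum) = 1.7918 + 3.0366 = 4.8283.
Closed form (all zeros inside, monic): I(r) = n·log(r) = 3·log(5) = 4.8283. ✓

I(r) ≈ 4.8283.


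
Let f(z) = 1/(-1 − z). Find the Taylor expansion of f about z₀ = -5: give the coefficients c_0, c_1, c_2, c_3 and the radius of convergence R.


Let w = z − z₀, so z = z₀ + w.
Then -1 − z = -1 − (z₀ + w) = (-1 − z₀) − w = 4 − w.
f(z) = 1/(4 − w) = (1/(4)) · 1/(1 − w/(4)) = Σ_{n≥0} w^n / (4)^(n+1).
So c_n = 1/(4)^(n+1):
  c_0 = 1/(4)^1 = 1/4.
  c_1 = 1/(4)^2 = 1/16.
  c_2 = 1/(4)^3 = 1/64.
  c_3 = 1/(4)^4 = 1/256.
The series is valid for |w/d| < 1, i.e. |z − z₀| < |d|.
Radius of convergence: R = |-1 − z₀| = |4| = 4 (distance from z₀ to the singularity z = -1).

c_0 = 1/4, c_1 = 1/16, c_2 = 1/64, c_3 = 1/256; R = 4.


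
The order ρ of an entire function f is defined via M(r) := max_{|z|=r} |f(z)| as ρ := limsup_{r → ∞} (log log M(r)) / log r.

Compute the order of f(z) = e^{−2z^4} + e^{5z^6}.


Each summand is entire of order 4 and 6 respectively (as in the single-exponential case). The order of a sum is at most the max of the orders, so ρ ≤ 6. For the lower bound: on |z|=r choose arg z so that 5z^6 is real positive; then |e^{5z^6}| = e^{5r^6} while |e^{-2z^4}| ≤ e^{2r^4} = o(e^{5r^6}). So |f| ≥ e^{5r^6}(1 − o(1)) and ρ ≥ 6. Hence ρ = max(4, 6) = 6.
Therefore ρ = 6.

Order ρ = 6.


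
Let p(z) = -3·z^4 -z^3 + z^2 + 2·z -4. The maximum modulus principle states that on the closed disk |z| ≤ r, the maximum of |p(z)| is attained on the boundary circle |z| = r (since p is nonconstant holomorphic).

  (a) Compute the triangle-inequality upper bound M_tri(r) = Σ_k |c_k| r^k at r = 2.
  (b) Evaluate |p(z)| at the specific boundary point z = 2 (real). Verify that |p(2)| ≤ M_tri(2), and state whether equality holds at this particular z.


Coefficients: c_0 = -4, c_1 = 2, c_2 = 1, c_3 = -1, c_4 = -3. Radius r = 2.
Part (a). Triangle bound: M_tri(r) = Σ_k |c_k| r^k
  = |-4|·2^0 + |2|·2^1 + |1|·2^2 + |-1|·2^3 + |-3|·2^4
  = 4 + 4 + 4 + 8 + 48 = 68.
This bounds M(r) := max_{|z|=r} |p(z)| from above; equality holds iff all terms c_k z^k can be made to align in phase at a single z on |z|=r.
Part (b). At z = 2 (real, on the circle |z| = r):
  p(2) = (-4)·2^0 + (2)·2^1 + (1)·2^2 + (-1)·2^3 + (-3)·2^4 = -52.
  |p(2)| = 52.
Check: |p(2)| = 52 ≤ 68 = M_tri(2). ✓ Equality does not hold at z = 2 (the coefficients have mixed signs, so the terms do not all align in phase there).

M_tri(2) = 68; |p(2)| = 52; equality at z=2: no.


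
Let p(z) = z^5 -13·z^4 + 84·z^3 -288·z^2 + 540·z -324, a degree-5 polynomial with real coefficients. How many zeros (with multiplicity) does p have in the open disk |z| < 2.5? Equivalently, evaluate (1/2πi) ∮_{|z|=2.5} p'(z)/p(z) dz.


The zeros of p are: (3 + 3i), (3 - 3i), (3 + 3i), (3 - 3i), 1.
Their magnitudes are: 4.243, 4.243, 4.243, 4.243, 1.
Zeros with |z| < R = 2.5: 1.
Count = 1.
By the argument principle, (1/2πi) ∮_{|z|=R} p'(z)/p(z) dz equals exactly this count.

Number of zeros inside |z| < 2.5: 1.


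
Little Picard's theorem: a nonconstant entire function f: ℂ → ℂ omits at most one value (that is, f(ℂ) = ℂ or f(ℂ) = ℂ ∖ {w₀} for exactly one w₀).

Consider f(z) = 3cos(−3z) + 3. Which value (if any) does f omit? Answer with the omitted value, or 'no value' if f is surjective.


Little Picard bounds the complement of f(ℂ) to at most one point.
cos is entire and surjective onto ℂ: for every w ∈ ℂ, cos(ζ) = w has a solution ζ ∈ ℂ (e.g., via the complex inverse arccos). With ζ = −3z this gives z = ζ/(-3). Then 3·cos(−3z) takes every value in 3·ℂ = ℂ, and adding 3 is a bijection of ℂ. So f is surjective and omits no value. (Note: only on the real line is cos bounded by [−1, 1].)

Omitted value: no value.


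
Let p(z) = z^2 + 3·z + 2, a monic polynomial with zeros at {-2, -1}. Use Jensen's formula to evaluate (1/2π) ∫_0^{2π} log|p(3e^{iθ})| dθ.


Zeros: -2, -1; r = 3.
Inside |z| < r: -2, -1. Outside (|z| ≥ r): ∅.
p(0) = 2, so log|p(0)| = log(2) = 0.6931.
Apply Jensen: I(r) = log|p(0)| + Σ_k log(r/|z_k|), summed over zeros inside |z| < r.
  log(r/|z_k|) for z_k = -2: log(3/2) = 0.4055
  log(r/|z_k|) for z_k = -1: log(3/1) = 1.0986
Sum over inside zeros: 1.5041.
I(r) = log|p(0)| + (inside sum) = 0.6931 + 1.5041 = 2.1972.
Closed form (all zeros inside, monic): I(r) = n·log(r) = 2·log(3) = 2.1972. ✓

I(r) ≈ 2.1972.


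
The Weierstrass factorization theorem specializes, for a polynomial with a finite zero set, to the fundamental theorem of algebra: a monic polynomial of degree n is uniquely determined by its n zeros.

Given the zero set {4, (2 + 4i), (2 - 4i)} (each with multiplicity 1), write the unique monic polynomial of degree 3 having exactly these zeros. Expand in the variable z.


The polynomial is p(z) = ∏_{α ∈ S} (z − α), where S = {4, (2 + 4i), (2 - 4i)}.
Expanding the product yields: p(z) = z^3 -8·z^2 + 36·z -80.
Note conjugate pairs combine to real quadratics: (z − (2+4i))(z − (2−4i)) = z² − 4z + 20.
The resulting polynomial has degree 3 and real coefficients as required.

p(z) = z^3 -8·z^2 + 36·z -80.


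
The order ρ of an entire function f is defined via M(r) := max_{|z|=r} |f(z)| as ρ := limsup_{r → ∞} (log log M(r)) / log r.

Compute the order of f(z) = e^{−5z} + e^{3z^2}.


Each summand is entire of order 1 and 2 respectively (as in the single-exponential case). The order of a sum is at most the max of the orders, so ρ ≤ 2. For the lower bound: on |z|=r choose arg z so that 3z^2 is real positive; then |e^{3z^2}| = e^{3r^2} while |e^{-5z}| ≤ e^{5r^1} = o(e^{3r^2}). So |f| ≥ e^{3r^2}(1 − o(1)) and ρ ≥ 2. Hence ρ = max(1, 2) = 2.
Therefore ρ = 2.

Order ρ = 2.


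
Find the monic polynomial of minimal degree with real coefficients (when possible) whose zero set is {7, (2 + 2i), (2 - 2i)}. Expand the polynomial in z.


The polynomial is p(z) = ∏_{α ∈ S} (z − α), where S = {7, (2 + 2i), (2 - 2i)}.
Expanding the product yields: p(z) = z^3 -11·z^2 + 36·z -56.
Note conjugate pairs combine to real quadratics: (z − (2+2i))(z − (2−2i)) = z² − 4z + 8.
The resulting polynomial has degree 3 and real coefficients as required.

p(z) = z^3 -11·z^2 + 36·z -56.


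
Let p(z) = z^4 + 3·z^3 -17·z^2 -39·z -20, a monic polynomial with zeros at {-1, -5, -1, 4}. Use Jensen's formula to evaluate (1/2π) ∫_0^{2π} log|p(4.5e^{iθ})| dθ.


Zeros: -5, -1, -1, 4; r = 4.5.
Inside |z| < r: -1, -1, 4. Outside (|z| ≥ r): -5.
p(0) = -20, so log|p(0)| = log(20) = 2.9957.
Apply Jensen: I(r) = log|p(0)| + Σ_k log(r/|z_k|), summed over zeros inside |z| < r.
  log(r/|z_k|) for z_k = -1: log(4.5/1) = 1.5041
  log(r/|z_k|) for z_k = -1: log(4.5/1) = 1.5041
  log(r/|z_k|) for z_k = 4: log(4.5/4) = 0.1178
  Outside zeros (-5) contribute nothing to the Jensen sum.
Sum over inside zeros: 3.1259.
I(r) = log|p(0)| + (inside sum) = 2.9957 + 3.1259 = 6.1217.
Note: since some zeros are outside |z| ≤ r, the simplified n·log(r) form does NOT apply — only the inside zeros contribute.

I(r) ≈ 6.1217.


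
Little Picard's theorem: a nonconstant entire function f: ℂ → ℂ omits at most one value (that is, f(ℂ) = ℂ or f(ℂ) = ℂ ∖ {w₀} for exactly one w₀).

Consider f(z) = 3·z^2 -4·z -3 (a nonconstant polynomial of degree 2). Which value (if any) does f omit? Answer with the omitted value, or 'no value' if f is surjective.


Little Picard bounds the complement of f(ℂ) to at most one point.
For every w ∈ ℂ, the equation p(z) − w = 0 is a nonconstant polynomial in z and hence has at least one root by the fundamental theorem of algebra. So p is surjective onto ℂ, omitting no value.

Omitted value: no value.


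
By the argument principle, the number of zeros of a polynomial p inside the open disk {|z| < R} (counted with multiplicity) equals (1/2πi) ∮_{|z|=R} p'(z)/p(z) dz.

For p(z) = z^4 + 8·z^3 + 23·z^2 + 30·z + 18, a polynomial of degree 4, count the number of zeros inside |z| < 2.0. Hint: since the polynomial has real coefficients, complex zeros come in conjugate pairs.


The zeros of p are: -3, -3, (-1 + 1i), (-1 - 1i).
Their magnitudes are: 3, 3, 1.414, 1.414.
Zeros with |z| < R = 2.0: (-1 + 1i), (-1 - 1i).
Count = 2.
By the argument principle, (1/2πi) ∮_{|z|=R} p'(z)/p(z) dz equals exactly this count.

Number of zeros inside |z| < 2.0: 2.


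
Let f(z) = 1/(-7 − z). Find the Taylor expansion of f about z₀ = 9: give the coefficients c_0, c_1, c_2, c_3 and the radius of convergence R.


Let w = z − z₀, so z = z₀ + w.
Then -7 − z = -7 − (z₀ + w) = (-7 − z₀) − w = -16 − w.
f(z) = 1/(-16 − w) = (1/(-16)) · 1/(1 − w/(-16)) = Σ_{n≥0} w^n / (-16)^(n+1).
So c_n = 1/(-16)^(n+1):
  c_0 = 1/(-16)^1 = -1/16.
  c_1 = 1/(-16)^2 = 1/256.
  c_2 = 1/(-16)^3 = -1/4096.
  c_3 = 1/(-16)^4 = 1/65536.
The series is valid for |w/d| < 1, i.e. |z − z₀| < |d|.
Radius of convergence: R = |-7 − z₀| = |-16| = 16 (distance from z₀ to the singularity z = -7).

c_0 = -1/16, c_1 = 1/256, c_2 = -1/4096, c_3 = 1/65536; R = 16.


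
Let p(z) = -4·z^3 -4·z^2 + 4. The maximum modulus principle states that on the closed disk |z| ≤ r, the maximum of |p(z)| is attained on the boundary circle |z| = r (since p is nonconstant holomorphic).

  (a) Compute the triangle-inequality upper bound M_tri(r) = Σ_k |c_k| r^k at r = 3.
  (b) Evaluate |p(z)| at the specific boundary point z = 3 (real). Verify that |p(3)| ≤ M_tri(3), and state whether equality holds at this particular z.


Coefficients: c_0 = 4, c_1 = 0, c_2 = -4, c_3 = -4. Radius r = 3.
Part (a). Triangle bound: M_tri(r) = Σ_k |c_k| r^k
  = |4|·3^0 + |0|·3^1 + |-4|·3^2 + |-4|·3^3
  = 4 + 0 + 36 + 108 = 148.
This bounds M(r) := max_{|z|=r} |p(z)| from above; equality holds iff all terms c_k z^k can be made to align in phase at a single z on |z|=r.
Part (b). At z = 3 (real, on the circle |z| = r):
  p(3) = (4)·3^0 + (0)·3^1 + (-4)·3^2 + (-4)·3^3 = -140.
  |p(3)| = 140.
Check: |p(3)| = 140 ≤ 148 = M_tri(3). ✓ Equality does not hold at z = 3 (the coefficients have mixed signs, so the terms do not all align in phase there).

M_tri(3) = 148; |p(3)| = 140; equality at z=3: no.


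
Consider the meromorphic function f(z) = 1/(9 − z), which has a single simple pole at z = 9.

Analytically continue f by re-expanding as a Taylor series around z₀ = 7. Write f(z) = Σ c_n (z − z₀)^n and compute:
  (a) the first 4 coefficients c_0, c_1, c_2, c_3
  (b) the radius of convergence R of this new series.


Let w = z − z₀, so z = z₀ + w.
Then 9 − z = 9 − (z₀ + w) = (9 − z₀) − w = 2 − w.
f(z) = 1/(2 − w) = (1/(2)) · 1/(1 − w/(2)) = Σ_{n≥0} w^n / (2)^(n+1).
So c_n = 1/(2)^(n+1):
  c_0 = 1/(2)^1 = 1/2.
  c_1 = 1/(2)^2 = 1/4.
  c_2 = 1/(2)^3 = 1/8.
  c_3 = 1/(2)^4 = 1/16.
The series is valid for |w/d| < 1, i.e. |z − z₀| < |d|.
Radius of convergence: R = |9 − z₀| = |2| = 2 (distance from z₀ to the singularity z = 9).

c_0 = 1/2, c_1 = 1/4, c_2 = 1/8, c_3 = 1/16; R = 2.


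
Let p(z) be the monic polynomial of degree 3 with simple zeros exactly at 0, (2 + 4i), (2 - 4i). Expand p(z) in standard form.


The polynomial is p(z) = ∏_{α ∈ S} (z − α), where S = {0, (2 + 4i), (2 - 4i)}.
Expanding the product yields: p(z) = z^3 -4·z^2 + 20·z.
Note conjugate pairs combine to real quadratics: (z − (2+4i))(z − (2−4i)) = z² − 4z + 20.
The resulting polynomial has degree 3 and real coefficients as required.

p(z) = z^3 -4·z^2 + 20·z.


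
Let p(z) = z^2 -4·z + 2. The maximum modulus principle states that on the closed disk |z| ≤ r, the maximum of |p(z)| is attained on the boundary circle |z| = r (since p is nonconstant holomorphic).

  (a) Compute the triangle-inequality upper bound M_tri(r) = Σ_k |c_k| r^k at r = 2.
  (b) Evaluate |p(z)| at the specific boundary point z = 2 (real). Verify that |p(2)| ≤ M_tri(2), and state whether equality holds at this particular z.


Coefficients: c_0 = 2, c_1 = -4, c_2 = 1. Radius r = 2.
Part (a). Triangle bound: M_tri(r) = Σ_k |c_k| r^k
  = |2|·2^0 + |-4|·2^1 + |1|·2^2
  = 2 + 8 + 4 = 14.
This bounds M(r) := max_{|z|=r} |p(z)| from above; equality holds iff all terms c_k z^k can be made to align in phase at a single z on |z|=r.
Part (b). At z = 2 (real, on the circle |z| = r):
  p(2) = (2)·2^0 + (-4)·2^1 + (1)·2^2 = -2.
  |p(2)| = 2.
Check: |p(2)| = 2 ≤ 14 = M_tri(2). ✓ Equality does not hold at z = 2 (the coefficients have mixed signs, so the terms do not all align in phase there).

M_tri(2) = 14; |p(2)| = 2; equality at z=2: no.


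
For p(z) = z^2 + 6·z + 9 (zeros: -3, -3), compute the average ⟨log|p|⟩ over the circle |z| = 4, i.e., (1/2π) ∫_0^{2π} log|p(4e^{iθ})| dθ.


Zeros: -3, -3; r = 4.
Inside |z| < r: -3, -3. Outside (|z| ≥ r): ∅.
p(0) = 9, so log|p(0)| = log(9) = 2.1972.
Apply Jensen: I(r) = log|p(0)| + Σ_k log(r/|z_k|), summed over zeros inside |z| < r.
  log(r/|z_k|) for z_k = -3: log(4/3) = 0.2877
  log(r/|z_k|) for z_k = -3: log(4/3) = 0.2877
Sum over inside zeros: 0.5754.
I(r) = log|p(0)| + (inside sum) = 2.1972 + 0.5754 = 2.7726.
Closed form (all zeros inside, monic): I(r) = n·log(r) = 2·log(4) = 2.7726. ✓

I(r) ≈ 2.7726.


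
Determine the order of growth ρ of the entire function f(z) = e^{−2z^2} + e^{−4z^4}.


Each summand is entire of order 2 and 4 respectively (as in the single-exponential case). The order of a sum is at most the max of the orders, so ρ ≤ 4. For the lower bound: on |z|=r choose arg z so that -4z^4 is real positive; then |e^{-4z^4}| = e^{4r^4} while |e^{-2z^2}| ≤ e^{2r^2} = o(e^{4r^4}). So |f| ≥ e^{4r^4}(1 − o(1)) and ρ ≥ 4. Hence ρ = max(2, 4) = 4.
Therefore ρ = 4.

Order ρ = 4.


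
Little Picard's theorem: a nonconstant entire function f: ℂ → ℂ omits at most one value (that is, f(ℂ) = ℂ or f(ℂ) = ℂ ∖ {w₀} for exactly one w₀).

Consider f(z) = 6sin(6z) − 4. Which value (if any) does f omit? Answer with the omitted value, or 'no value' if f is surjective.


Little Picard bounds the complement of f(ℂ) to at most one point.
sin is entire and surjective onto ℂ: for every w ∈ ℂ, sin(ζ) = w has a solution ζ ∈ ℂ (e.g., via the complex inverse arcsin). With ζ = 6z this gives z = ζ/(6). Then 6·sin(6z) takes every value in 6·ℂ = ℂ, and adding -4 is a bijection of ℂ. So f is surjective and omits no value. (Note: only on the real line is sin bounded by [−1, 1].)

Omitted value: no value.


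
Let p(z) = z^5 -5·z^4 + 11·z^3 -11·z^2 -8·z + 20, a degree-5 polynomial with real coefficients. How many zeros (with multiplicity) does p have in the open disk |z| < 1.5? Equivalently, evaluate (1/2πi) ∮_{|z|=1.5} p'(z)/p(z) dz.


The zeros of p are: (1 + 2i), (1 - 2i), 2, -1, 2.
Their magnitudes are: 2.236, 2.236, 2, 1, 2.
Zeros with |z| < R = 1.5: -1.
Count = 1.
By the argument principle, (1/2πi) ∮_{|z|=R} p'(z)/p(z) dz equals exactly this count.

Number of zeros inside |z| < 1.5: 1.


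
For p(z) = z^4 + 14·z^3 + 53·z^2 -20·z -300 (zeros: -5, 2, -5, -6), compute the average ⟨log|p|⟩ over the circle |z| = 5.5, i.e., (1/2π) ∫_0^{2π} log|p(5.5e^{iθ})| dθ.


Zeros: -6, -5, -5, 2; r = 5.5.
Inside |z| < r: -5, -5, 2. Outside (|z| ≥ r): -6.
p(0) = -300, so log|p(0)| = log(300) = 5.7038.
Apply Jensen: I(r) = log|p(0)| + Σ_k log(r/|z_k|), summed over zeros inside |z| < r.
  log(r/|z_k|) for z_k = -5: log(5.5/5) = 0.0953
  log(r/|z_k|) for z_k = 2: log(5.5/2) = 1.0116
  log(r/|z_k|) for z_k = -5: log(5.5/5) = 0.0953
  Outside zeros (-6) contribute nothing to the Jensen sum.
Sum over inside zeros: 1.2022.
I(r) = log|p(0)| + (inside sum) = 5.7038 + 1.2022 = 6.9060.
Note: since some zeros are outside |z| ≤ r, the simplified n·log(r) form does NOT apply — only the inside zeros contribute.

I(r) ≈ 6.9060.


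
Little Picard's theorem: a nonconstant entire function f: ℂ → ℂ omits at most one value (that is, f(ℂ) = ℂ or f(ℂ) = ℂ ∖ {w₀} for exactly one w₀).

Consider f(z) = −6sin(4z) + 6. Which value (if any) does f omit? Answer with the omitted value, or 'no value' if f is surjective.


Little Picard bounds the complement of f(ℂ) to at most one point.
sin is entire and surjective onto ℂ: for every w ∈ ℂ, sin(ζ) = w has a solution ζ ∈ ℂ (e.g., via the complex inverse arcsin). With ζ = 4z this gives z = ζ/(4). Then -6·sin(4z) takes every value in -6·ℂ = ℂ, and adding 6 is a bijection of ℂ. So f is surjective and omits no value. (Note: only on the real line is sin bounded by [−1, 1].)

Omitted value: no value.


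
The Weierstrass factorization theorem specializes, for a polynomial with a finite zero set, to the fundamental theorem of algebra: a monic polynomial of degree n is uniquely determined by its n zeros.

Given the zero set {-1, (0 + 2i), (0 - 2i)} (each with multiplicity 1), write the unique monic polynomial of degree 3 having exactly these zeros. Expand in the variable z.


The polynomial is p(z) = ∏_{α ∈ S} (z − α), where S = {-1, (0 + 2i), (0 - 2i)}.
Expanding the product yields: p(z) = z^3 + z^2 + 4·z + 4.
Note conjugate pairs combine to real quadratics: (z − (0+2i))(z − (0−2i)) = z² + 4.
The resulting polynomial has degree 3 and real coefficients as required.

p(z) = z^3 + z^2 + 4·z + 4.


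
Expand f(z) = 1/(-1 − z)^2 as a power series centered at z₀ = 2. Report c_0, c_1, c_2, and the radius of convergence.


Let w = z − z₀, so z = z₀ + w.
Then -1 − z = -1 − (z₀ + w) = (-1 − z₀) − w = -3 − w.
f(z) = 1/(-3 − w)^2 = (1/(-3)^2) · (1 − w/(-3))^{−2}.
By the binomial series (1−u)^{−2} = Σ_{n≥0} C(n+1, 1) u^n for |u|<1, with u = w/(-3):
  c_n = C(n+1, 1) / (-3)^(n+2).
  c_0 = 1/(-3)^2 = 1/9.
  c_1 = 2/(-3)^3 = -2/27.
  c_2 = 3/(-3)^4 = 1/27.
The series is valid for |w/d| < 1, i.e. |z − z₀| < |d|.
Radius of convergence: R = |-1 − z₀| = |-3| = 3 (distance from z₀ to the singularity z = -1).

c_0 = 1/9, c_1 = -2/27, c_2 = 1/27; R = 3.


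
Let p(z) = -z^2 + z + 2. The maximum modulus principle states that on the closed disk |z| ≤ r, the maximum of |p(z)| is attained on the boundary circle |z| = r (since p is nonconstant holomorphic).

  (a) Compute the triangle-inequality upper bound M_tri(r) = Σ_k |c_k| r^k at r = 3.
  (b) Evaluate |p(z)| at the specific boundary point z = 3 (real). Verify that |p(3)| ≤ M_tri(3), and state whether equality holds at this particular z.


Coefficients: c_0 = 2, c_1 = 1, c_2 = -1. Radius r = 3.
Part (a). Triangle bound: M_tri(r) = Σ_k |c_k| r^k
  = |2|·3^0 + |1|·3^1 + |-1|·3^2
  = 2 + 3 + 9 = 14.
This bounds M(r) := max_{|z|=r} |p(z)| from above; equality holds iff all terms c_k z^k can be made to align in phase at a single z on |z|=r.
Part (b). At z = 3 (real, on the circle |z| = r):
  p(3) = (2)·3^0 + (1)·3^1 + (-1)·3^2 = -4.
  |p(3)| = 4.
Check: |p(3)| = 4 ≤ 14 = M_tri(3). ✓ Equality does not hold at z = 3 (the coefficients have mixed signs, so the terms do not all align in phase there).

M_tri(3) = 14; |p(3)| = 4; equality at z=3: no.


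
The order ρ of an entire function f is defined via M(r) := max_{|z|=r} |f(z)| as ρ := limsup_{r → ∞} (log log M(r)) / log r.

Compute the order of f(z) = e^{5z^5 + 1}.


|e^{5z^5 + 1}| = e^{Re(5·z^5) + 1} ≤ e^{5|z|^5 + 1} = e^{5r^5 + 1} on |z| = r, so ρ ≤ 5. Choosing z on |z|=r so that 5·z^5 is real positive (always possible by picking arg z appropriately) gives |f(z)| = e^{5r^5 + 1}, matching the bound. The additive constant 1 does not affect log log M(r) ~ 5·log r. Hence ρ = 5.
Therefore ρ = 5.

Order ρ = 5.


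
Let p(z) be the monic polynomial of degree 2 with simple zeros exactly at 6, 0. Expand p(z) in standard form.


The polynomial is p(z) = ∏_{α ∈ S} (z − α), where S = {6, 0}.
Expanding the product yields: p(z) = z^2 -6·z.
The resulting polynomial has degree 2 and real coefficients as required.

p(z) = z^2 -6·z.


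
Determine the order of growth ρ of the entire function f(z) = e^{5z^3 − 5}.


|e^{5z^3 − 5}| = e^{Re(5·z^3) + -5} ≤ e^{5|z|^3 + -5} = e^{5r^3 + -5} on |z| = r, so ρ ≤ 3. Choosing z on |z|=r so that 5·z^3 is real positive (always possible by picking arg z appropriately) gives |f(z)| = e^{5r^3 + -5}, matching the bound. The additive constant -5 does not affect log log M(r) ~ 3·log r. Hence ρ = 3.
Therefore ρ = 3.

Order ρ = 3.


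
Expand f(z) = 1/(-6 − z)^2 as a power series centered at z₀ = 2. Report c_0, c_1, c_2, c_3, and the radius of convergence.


Let w = z − z₀, so z = z₀ + w.
Then -6 − z = -6 − (z₀ + w) = (-6 − z₀) − w = -8 − w.
f(z) = 1/(-8 − w)^2 = (1/(-8)^2) · (1 − w/(-8))^{−2}.
By the binomial series (1−u)^{−2} = Σ_{n≥0} C(n+1, 1) u^n for |u|<1, with u = w/(-8):
  c_n = C(n+1, 1) / (-8)^(n+2).
  c_0 = 1/(-8)^2 = 1/64.
  c_1 = 2/(-8)^3 = -1/256.
  c_2 = 3/(-8)^4 = 3/4096.
  c_3 = 4/(-8)^5 = -1/8192.
The series is valid for |w/d| < 1, i.e. |z − z₀| < |d|.
Radius of convergence: R = |-6 − z₀| = |-8| = 8 (distance from z₀ to the singularity z = -6).

c_0 = 1/64, c_1 = -1/256, c_2 = 3/4096, c_3 = -1/8192; R = 8.


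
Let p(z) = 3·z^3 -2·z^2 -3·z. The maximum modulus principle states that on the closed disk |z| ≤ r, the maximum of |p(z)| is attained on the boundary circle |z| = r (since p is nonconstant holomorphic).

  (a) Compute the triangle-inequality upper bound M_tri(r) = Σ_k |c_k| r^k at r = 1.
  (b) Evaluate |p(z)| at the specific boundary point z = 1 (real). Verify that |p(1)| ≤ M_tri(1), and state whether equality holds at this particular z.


Coefficients: c_0 = 0, c_1 = -3, c_2 = -2, c_3 = 3. Radius r = 1.
Part (a). Triangle bound: M_tri(r) = Σ_k |c_k| r^k
  = |0|·1^0 + |-3|·1^1 + |-2|·1^2 + |3|·1^3
  = 0 + 3 + 2 + 3 = 8.
This bounds M(r) := max_{|z|=r} |p(z)| from above; equality holds iff all terms c_k z^k can be made to align in phase at a single z on |z|=r.
Part (b). At z = 1 (real, on the circle |z| = r):
  p(1) = (0)·1^0 + (-3)·1^1 + (-2)·1^2 + (3)·1^3 = -2.
  |p(1)| = 2.
Check: |p(1)| = 2 ≤ 8 = M_tri(1). ✓ Equality does not hold at z = 1 (the coefficients have mixed signs, so the terms do not all align in phase there).

M_tri(1) = 8; |p(1)| = 2; equality at z=1: no.


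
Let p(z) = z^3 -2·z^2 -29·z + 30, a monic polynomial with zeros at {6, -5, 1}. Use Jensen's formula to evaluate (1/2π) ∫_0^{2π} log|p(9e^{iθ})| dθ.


Zeros: -5, 1, 6; r = 9.
Inside |z| < r: -5, 1, 6. Outside (|z| ≥ r): ∅.
p(0) = 30, so log|p(0)| = log(30) = 3.4012.
Apply Jensen: I(r) = log|p(0)| + Σ_k log(r/|z_k|), summed over zeros inside |z| < r.
  log(r/|z_k|) for z_k = 6: log(9/6) = 0.4055
  log(r/|z_k|) for z_k = -5: log(9/5) = 0.5878
  log(r/|z_k|) for z_k = 1: log(9/1) = 2.1972
Sum over inside zeros: 3.1905.
I(r) = log|p(0)| + (inside sum) = 3.4012 + 3.1905 = 6.5917.
Closed form (all zeros inside, monic): I(r) = n·log(r) = 3·log(9) = 6.5917. ✓

I(r) ≈ 6.5917.


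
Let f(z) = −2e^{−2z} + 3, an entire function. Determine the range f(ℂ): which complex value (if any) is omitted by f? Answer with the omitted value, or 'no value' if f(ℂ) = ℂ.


Little Picard bounds the complement of f(ℂ) to at most one point.
e^{−2z} is never zero on ℂ, so -2·e^{−2z} takes every value in ℂ ∖ {0}. Adding 3 shifts the range to ℂ ∖ {3}. Thus f omits exactly the value 3.

Omitted value: 3.


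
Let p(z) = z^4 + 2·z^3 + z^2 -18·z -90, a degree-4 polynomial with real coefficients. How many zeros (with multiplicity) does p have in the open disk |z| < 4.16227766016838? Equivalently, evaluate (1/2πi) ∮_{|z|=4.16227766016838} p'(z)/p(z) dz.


The zeros of p are: -3, 3, (-1 + 3i), (-1 - 3i).
Their magnitudes are: 3, 3, 3.162, 3.162.
Zeros with |z| < R = 4.16227766016838: -3, 3, (-1 + 3i), (-1 - 3i).
Count = 4.
By the argument principle, (1/2πi) ∮_{|z|=R} p'(z)/p(z) dz equals exactly this count.

Number of zeros inside |z| < 4.16227766016838: 4.


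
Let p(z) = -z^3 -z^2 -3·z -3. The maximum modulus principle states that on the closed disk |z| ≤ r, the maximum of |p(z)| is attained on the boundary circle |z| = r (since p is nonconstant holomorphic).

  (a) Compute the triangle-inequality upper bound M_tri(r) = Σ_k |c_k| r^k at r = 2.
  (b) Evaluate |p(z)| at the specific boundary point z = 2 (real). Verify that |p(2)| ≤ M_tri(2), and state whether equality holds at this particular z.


Coefficients: c_0 = -3, c_1 = -3, c_2 = -1, c_3 = -1. Radius r = 2.
Part (a). Triangle bound: M_tri(r) = Σ_k |c_k| r^k
  = |-3|·2^0 + |-3|·2^1 + |-1|·2^2 + |-1|·2^3
  = 3 + 6 + 4 + 8 = 21.
This bounds M(r) := max_{|z|=r} |p(z)| from above; equality holds iff all terms c_k z^k can be made to align in phase at a single z on |z|=r.
Part (b). At z = 2 (real, on the circle |z| = r):
  p(2) = (-3)·2^0 + (-3)·2^1 + (-1)·2^2 + (-1)·2^3 = -21.
  |p(2)| = 21.
Since all nonzero coefficients share the same sign, |p(2)| = 21 = M_tri(2); the triangle bound is attained at z = 2, so in fact M(r) = 21.

M_tri(2) = 21; |p(2)| = 21; equality at z=2: yes.


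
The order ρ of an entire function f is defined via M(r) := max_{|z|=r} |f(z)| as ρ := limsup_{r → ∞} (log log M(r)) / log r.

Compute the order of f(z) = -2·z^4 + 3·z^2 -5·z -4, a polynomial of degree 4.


|f(z)| ≤ Σ|c_k|·r^k = O(r^4) as r → ∞. Polynomial growth is O(e^{r^ε}) for every ε > 0 (since r^4/e^{r^ε} → 0), so ρ ≤ ε for all ε > 0, i.e. ρ = 0. Every nonconstant polynomial has order 0.
Therefore ρ = 0.

Order ρ = 0.


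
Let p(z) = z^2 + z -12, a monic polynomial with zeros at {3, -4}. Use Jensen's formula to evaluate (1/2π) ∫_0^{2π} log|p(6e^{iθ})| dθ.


Zeros: -4, 3; r = 6.
Inside |z| < r: -4, 3. Outside (|z| ≥ r): ∅.
p(0) = -12, so log|p(0)| = log(12) = 2.4849.
Apply Jensen: I(r) = log|p(0)| + Σ_k log(r/|z_k|), summed over zeros inside |z| < r.
  log(r/|z_k|) for z_k = 3: log(6/3) = 0.6931
  log(r/|z_k|) for z_k = -4: log(6/4) = 0.4055
Sum over inside zeros: 1.0986.
I(r) = log|p(0)| + (inside sum) = 2.4849 + 1.0986 = 3.5835.
Closed form (all zeros inside, monic): I(r) = n·log(r) = 2·log(6) = 3.5835. ✓

I(r) ≈ 3.5835.


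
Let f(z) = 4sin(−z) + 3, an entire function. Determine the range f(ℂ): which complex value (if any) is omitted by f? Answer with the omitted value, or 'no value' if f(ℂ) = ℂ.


Little Picard bounds the complement of f(ℂ) to at most one point.
sin is entire and surjective onto ℂ: for every w ∈ ℂ, sin(ζ) = w has a solution ζ ∈ ℂ (e.g., via the complex inverse arcsin). With ζ = −z this gives z = ζ/(-1). Then 4·sin(−z) takes every value in 4·ℂ = ℂ, and adding 3 is a bijection of ℂ. So f is surjective and omits no value. (Note: only on the real line is sin bounded by [−1, 1].)

Omitted value: no value.


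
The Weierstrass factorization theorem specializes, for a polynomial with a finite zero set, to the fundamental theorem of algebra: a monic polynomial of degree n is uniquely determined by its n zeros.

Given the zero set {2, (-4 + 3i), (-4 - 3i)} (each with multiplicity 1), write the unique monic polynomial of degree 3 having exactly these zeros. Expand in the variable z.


The polynomial is p(z) = ∏_{α ∈ S} (z − α), where S = {2, (-4 + 3i), (-4 - 3i)}.
Expanding the product yields: p(z) = z^3 + 6·z^2 + 9·z -50.
Note conjugate pairs combine to real quadratics: (z − (-4+3i))(z − (-4−3i)) = z² + 8z + 25.
The resulting polynomial has degree 3 and real coefficients as required.

p(z) = z^3 + 6·z^2 + 9·z -50.


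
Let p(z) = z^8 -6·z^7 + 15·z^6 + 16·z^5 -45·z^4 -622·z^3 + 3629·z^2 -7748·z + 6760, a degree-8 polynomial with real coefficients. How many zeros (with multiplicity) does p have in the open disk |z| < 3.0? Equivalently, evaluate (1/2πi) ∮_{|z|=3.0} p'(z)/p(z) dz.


The zeros of p are: (2 + 1i), (2 - 1i), (2 + 3i), (2 - 3i), (2 + 2i), (2 - 2i), (-3 + 2i), (-3 - 2i).
Their magnitudes are: 2.236, 2.236, 3.606, 3.606, 2.828, 2.828, 3.606, 3.606.
Zeros with |z| < R = 3.0: (2 + 1i), (2 - 1i), (2 + 2i), (2 - 2i).
Count = 4.
By the argument principle, (1/2πi) ∮_{|z|=R} p'(z)/p(z) dz equals exactly this count.

Number of zeros inside |z| < 3.0: 4.


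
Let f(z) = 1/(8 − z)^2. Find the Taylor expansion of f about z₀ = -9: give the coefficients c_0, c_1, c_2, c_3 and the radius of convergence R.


Let w = z − z₀, so z = z₀ + w.
Then 8 − z = 8 − (z₀ + w) = (8 − z₀) − w = 17 − w.
f(z) = 1/(17 − w)^2 = (1/(17)^2) · (1 − w/(17))^{−2}.
By the binomial series (1−u)^{−2} = Σ_{n≥0} C(n+1, 1) u^n for |u|<1, with u = w/(17):
  c_n = C(n+1, 1) / (17)^(n+2).
  c_0 = 1/(17)^2 = 1/289.
  c_1 = 2/(17)^3 = 2/4913.
  c_2 = 3/(17)^4 = 3/83521.
  c_3 = 4/(17)^5 = 4/1419857.
The series is valid for |w/d| < 1, i.e. |z − z₀| < |d|.
Radius of convergence: R = |8 − z₀| = |17| = 17 (distance from z₀ to the singularity z = 8).

c_0 = 1/289, c_1 = 2/4913, c_2 = 3/83521, c_3 = 4/1419857; R = 17.


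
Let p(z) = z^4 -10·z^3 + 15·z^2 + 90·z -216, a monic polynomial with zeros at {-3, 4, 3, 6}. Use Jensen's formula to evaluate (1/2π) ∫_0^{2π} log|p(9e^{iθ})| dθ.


Zeros: -3, 3, 4, 6; r = 9.
Inside |z| < r: -3, 3, 4, 6. Outside (|z| ≥ r): ∅.
p(0) = -216, so log|p(0)| = log(216) = 5.3753.
Apply Jensen: I(r) = log|p(0)| + Σ_k log(r/|z_k|), summed over zeros inside |z| < r.
  log(r/|z_k|) for z_k = -3: log(9/3) = 1.0986
  log(r/|z_k|) for z_k = 4: log(9/4) = 0.8109
  log(r/|z_k|) for z_k = 3: log(9/3) = 1.0986
  log(r/|z_k|) for z_k = 6: log(9/6) = 0.4055
Sum over inside zeros: 3.4136.
I(r) = log|p(0)| + (inside sum) = 5.3753 + 3.4136 = 8.7889.
Closed form (all zeros inside, monic): I(r) = n·log(r) = 4·log(9) = 8.7889. ✓

I(r) ≈ 8.7889.


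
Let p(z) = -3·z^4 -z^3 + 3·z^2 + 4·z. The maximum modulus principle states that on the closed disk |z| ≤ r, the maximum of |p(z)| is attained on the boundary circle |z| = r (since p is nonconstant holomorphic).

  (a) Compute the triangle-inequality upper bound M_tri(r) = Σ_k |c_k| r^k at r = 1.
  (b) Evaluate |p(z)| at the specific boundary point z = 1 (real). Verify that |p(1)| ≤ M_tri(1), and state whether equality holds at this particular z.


Coefficients: c_0 = 0, c_1 = 4, c_2 = 3, c_3 = -1, c_4 = -3. Radius r = 1.
Part (a). Triangle bound: M_tri(r) = Σ_k |c_k| r^k
  = |0|·1^0 + |4|·1^1 + |3|·1^2 + |-1|·1^3 + |-3|·1^4
  = 0 + 4 + 3 + 1 + 3 = 11.
This bounds M(r) := max_{|z|=r} |p(z)| from above; equality holds iff all terms c_k z^k can be made to align in phase at a single z on |z|=r.
Part (b). At z = 1 (real, on the circle |z| = r):
  p(1) = (0)·1^0 + (4)·1^1 + (3)·1^2 + (-1)·1^3 + (-3)·1^4 = 3.
  |p(1)| = 3.
Check: |p(1)| = 3 ≤ 11 = M_tri(1). ✓ Equality does not hold at z = 1 (the coefficients have mixed signs, so the terms do not all align in phase there).

M_tri(1) = 11; |p(1)| = 3; equality at z=1: no.


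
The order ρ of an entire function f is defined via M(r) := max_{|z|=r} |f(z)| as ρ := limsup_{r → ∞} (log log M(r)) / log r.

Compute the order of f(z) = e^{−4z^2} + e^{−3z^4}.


Each summand is entire of order 2 and 4 respectively (as in the single-exponential case). The order of a sum is at most the max of the orders, so ρ ≤ 4. For the lower bound: on |z|=r choose arg z so that -3z^4 is real positive; then |e^{-3z^4}| = e^{3r^4} while |e^{-4z^2}| ≤ e^{4r^2} = o(e^{3r^4}). So |f| ≥ e^{3r^4}(1 − o(1)) and ρ ≥ 4. Hence ρ = max(2, 4) = 4.
Therefore ρ = 4.

Order ρ = 4.


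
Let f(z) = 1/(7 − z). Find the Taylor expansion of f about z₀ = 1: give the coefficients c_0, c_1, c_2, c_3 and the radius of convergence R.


Let w = z − z₀, so z = z₀ + w.
Then 7 − z = 7 − (z₀ + w) = (7 − z₀) − w = 6 − w.
f(z) = 1/(6 − w) = (1/(6)) · 1/(1 − w/(6)) = Σ_{n≥0} w^n / (6)^(n+1).
So c_n = 1/(6)^(n+1):
  c_0 = 1/(6)^1 = 1/6.
  c_1 = 1/(6)^2 = 1/36.
  c_2 = 1/(6)^3 = 1/216.
  c_3 = 1/(6)^4 = 1/1296.
The series is valid for |w/d| < 1, i.e. |z − z₀| < |d|.
Radius of convergence: R = |7 − z₀| = |6| = 6 (distance from z₀ to the singularity z = 7).

c_0 = 1/6, c_1 = 1/36, c_2 = 1/216, c_3 = 1/1296; R = 6.


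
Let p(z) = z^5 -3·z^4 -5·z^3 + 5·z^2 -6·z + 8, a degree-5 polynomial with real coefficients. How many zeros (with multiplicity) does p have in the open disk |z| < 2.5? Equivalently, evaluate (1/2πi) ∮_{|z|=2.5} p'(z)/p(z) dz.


The zeros of p are: 4, (0 + 1i), (0 - 1i), 1, -2.
Their magnitudes are: 4, 1, 1, 1, 2.
Zeros with |z| < R = 2.5: (0 + 1i), (0 - 1i), 1, -2.
Count = 4.
By the argument principle, (1/2πi) ∮_{|z|=R} p'(z)/p(z) dz equals exactly this count.

Number of zeros inside |z| < 2.5: 4.


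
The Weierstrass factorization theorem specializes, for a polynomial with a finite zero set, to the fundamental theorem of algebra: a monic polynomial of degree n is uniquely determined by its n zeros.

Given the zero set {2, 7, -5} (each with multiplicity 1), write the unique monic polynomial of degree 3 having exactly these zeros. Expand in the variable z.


The polynomial is p(z) = ∏_{α ∈ S} (z − α), where S = {2, 7, -5}.
Expanding the product yields: p(z) = z^3 -4·z^2 -31·z + 70.
The resulting polynomial has degree 3 and real coefficients as required.

p(z) = z^3 -4·z^2 -31·z + 70.


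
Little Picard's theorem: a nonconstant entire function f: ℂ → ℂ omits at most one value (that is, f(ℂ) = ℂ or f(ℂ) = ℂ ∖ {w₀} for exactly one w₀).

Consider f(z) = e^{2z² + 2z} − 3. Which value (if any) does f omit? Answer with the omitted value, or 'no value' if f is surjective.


Little Picard bounds the complement of f(ℂ) to at most one point.
The exponent g(z) = 2z² + 2z is a nonconstant polynomial, hence surjective onto ℂ. So e^{g(z)} takes every value in {e^w : w ∈ ℂ} = ℂ ∖ {0}. Adding -3 shifts the range to ℂ ∖ {-3}. f omits exactly -3.

Omitted value: -3.


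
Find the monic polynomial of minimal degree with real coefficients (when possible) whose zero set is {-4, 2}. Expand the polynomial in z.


The polynomial is p(z) = ∏_{α ∈ S} (z − α), where S = {-4, 2}.
Expanding the product yields: p(z) = z^2 + 2·z -8.
The resulting polynomial has degree 2 and real coefficients as required.

p(z) = z^2 + 2·z -8.


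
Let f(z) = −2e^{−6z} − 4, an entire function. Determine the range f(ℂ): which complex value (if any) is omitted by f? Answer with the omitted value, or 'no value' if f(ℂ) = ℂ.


Little Picard bounds the complement of f(ℂ) to at most one point.
e^{−6z} is never zero on ℂ, so -2·e^{−6z} takes every value in ℂ ∖ {0}. Adding -4 shifts the range to ℂ ∖ {-4}. Thus f omits exactly the value -4.

Omitted value: -4.
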